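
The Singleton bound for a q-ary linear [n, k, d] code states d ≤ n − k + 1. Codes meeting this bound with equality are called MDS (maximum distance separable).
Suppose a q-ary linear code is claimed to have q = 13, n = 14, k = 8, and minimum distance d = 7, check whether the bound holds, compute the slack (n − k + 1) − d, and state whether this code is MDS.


Singleton RHS = n − k + 1 = 7, slack = 0, bound satisfied, MDS.

Singleton bound: d ≤ n − k + 1.
Here n = 14, k = 8, so n − k + 1 = 7.
Given d = 7, check d ≤ 7: YES.
Slack = (n − k + 1) − d = 0.
The code is MDS (slack = 0).
Description: the claimed parameters are [14, 8, 7]_13; such a code would be MDS (meets Singleton bound).


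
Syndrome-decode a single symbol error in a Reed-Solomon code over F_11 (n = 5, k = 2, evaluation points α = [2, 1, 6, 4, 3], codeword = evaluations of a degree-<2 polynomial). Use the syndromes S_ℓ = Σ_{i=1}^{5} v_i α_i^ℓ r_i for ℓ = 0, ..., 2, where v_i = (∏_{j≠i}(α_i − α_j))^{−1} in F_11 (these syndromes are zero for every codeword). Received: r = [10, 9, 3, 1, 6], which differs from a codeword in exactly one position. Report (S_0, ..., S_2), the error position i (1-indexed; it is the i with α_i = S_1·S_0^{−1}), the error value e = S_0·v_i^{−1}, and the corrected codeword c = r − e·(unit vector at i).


S = (1, 3, 9), error at position 5, error magnitude e = 6, c = [10, 9, 3, 1, 0].

Step 1: column multipliers v_i = (∏_{j≠i}(α_i − α_j))^{−1} mod 11.
  i = 1 (α = 2): (2−1)(2−6)(2−4)(2−3) = 1·(−4)·(−2)·(−1) = −8 ≡ 3, so v_1 = 3^{−1} = 4 (mod 11).
  i = 2 (α = 1): (1−2)(1−6)(1−4)(1−3) = (−1)·(−5)·(−3)·(−2) = 30 ≡ 8, so v_2 = 8^{−1} = 7 (mod 11).
  i = 3 (α = 6): (6−2)(6−1)(6−4)(6−3) = 4·5·2·3 = 120 ≡ 10, so v_3 = 10^{−1} = 10 (mod 11).
  i = 4 (α = 4): (4−2)(4−1)(4−6)(4−3) = 2·3·(−2)·1 = −12 ≡ 10, so v_4 = 10^{−1} = 10 (mod 11).
  i = 5 (α = 3): (3−2)(3−1)(3−6)(3−4) = 1·2·(−3)·(−1) = 6 ≡ 6, so v_5 = 6^{−1} = 2 (mod 11).
  v = [4, 7, 10, 10, 2].
Step 2: syndromes of r = [10, 9, 3, 1, 6] (all sums mod 11).
  S_0 = Σ v_i r_i = 4·10 + 7·9 + 10·3 + 10·1 + 2·6 = 155 ≡ 1.
  S_1 = Σ v_i α_i r_i = 4·2·10 + 7·1·9 + 10·6·3 + 10·4·1 + 2·3·6 = 399 ≡ 3.
  α_i^2 mod 11 = [4, 1, 3, 5, 9].
  S_2 = Σ v_i α_i^2 r_i = 4·4·10 + 7·1·9 + 10·3·3 + 10·5·1 + 2·9·6 = 471 ≡ 9.
  S = (1, 3, 9) ≠ 0, so r is not a codeword (an error is present).
Step 3: locate the error. For a single error e at position i, S_ℓ = v_i·e·α_i^ℓ, so α_err = S_1/S_0.
  S_0^{−1} = 1^{−1} = 1 (mod 11), so α_err = 3·1 = 3 ≡ 3 = α_5. Error position i = 5.
  Consistency check: S_2/S_1 = 9·4 = 36 ≡ 3 = α_err ✓ (single-error assumption holds).
Step 4: error magnitude e = S_0/v_5 = S_0·∏_{j≠5}(α_5 − α_j) = 1·6 = 6 ≡ 6 (mod 11).
Step 5: correct position 5: c_5 = r_5 − e = 6 − 6 ≡ 0 (mod 11). Hence c = [10, 9, 3, 1, 0].
  Check: interpolating c through the α_i gives m(x) = 8 + 1·x (degree < 2) with m(α_i) = c_i for every i, so c is indeed a codeword.


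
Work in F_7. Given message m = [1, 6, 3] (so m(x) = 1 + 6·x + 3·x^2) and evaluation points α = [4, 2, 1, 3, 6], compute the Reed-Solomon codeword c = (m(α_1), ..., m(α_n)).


c = [3, 4, 3, 4, 5]

Message polynomial: m(x) = 1 + 6·x + 3·x^2 (mod 7).
For each evaluation point α_i, compute m(α_i) mod 7:
  α_1 = 4: Horner steps 3 → 4 → 3, so m(4) = 3.
  α_2 = 2: Horner steps 3 → 5 → 4, so m(2) = 4.
  α_3 = 1: Horner steps 3 → 2 → 3, so m(1) = 3.
  α_4 = 3: Horner steps 3 → 1 → 4, so m(3) = 4.
  α_5 = 6: Horner steps 3 → 3 → 5, so m(6) = 5.
Codeword c = [3, 4, 3, 4, 5] ∈ F_7^5.


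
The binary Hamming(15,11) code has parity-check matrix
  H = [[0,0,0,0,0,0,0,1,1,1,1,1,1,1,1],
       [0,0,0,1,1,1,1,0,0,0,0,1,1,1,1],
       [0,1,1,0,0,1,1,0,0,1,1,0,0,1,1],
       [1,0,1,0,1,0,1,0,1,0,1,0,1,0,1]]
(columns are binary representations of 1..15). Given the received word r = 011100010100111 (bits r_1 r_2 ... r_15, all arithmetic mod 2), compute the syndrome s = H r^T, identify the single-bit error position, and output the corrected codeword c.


s = (1, 0, 1, 1)^T, error position = 11, corrected codeword c = 011100010110111

Compute s = H r^T mod 2 one row at a time:
  s_1 = 1 + 0 + 1 + 0 + 0 + 1 + 1 + 1 = 5 ≡ 1 (mod 2).
  s_2 = 1 + 0 + 0 + 0 + 0 + 1 + 1 + 1 = 4 ≡ 0 (mod 2).
  s_3 = 1 + 1 + 0 + 0 + 1 + 0 + 1 + 1 = 5 ≡ 1 (mod 2).
  s_4 = 0 + 1 + 0 + 0 + 0 + 0 + 1 + 1 = 3 ≡ 1 (mod 2).
s = (1, 0, 1, 1)^T — this equals column 11 of H (binary 1011), so error is at position 11.
Correct: flip bit 11 of r = 011100010100111 to get c = 011100010110111.


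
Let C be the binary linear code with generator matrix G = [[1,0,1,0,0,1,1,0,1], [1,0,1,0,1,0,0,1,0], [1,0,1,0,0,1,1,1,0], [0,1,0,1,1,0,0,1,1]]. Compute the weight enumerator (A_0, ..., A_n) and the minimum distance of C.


Weight distribution: A_0 = 1, A_2 = 1, A_3 = 2, A_4 = 3, A_5 = 6, A_6 = 1, A_8 = 2. Minimum distance d = 2.

Enumerate all 2^4 = 16 messages m ∈ F_2^4.
For each, compute codeword c = mG in F_2^9, then tally its weight.
  m = 0000 → c = 000000000, weight = 0.
  m = 1000 → c = 101001101, weight = 5.
  m = 0100 → c = 101010010, weight = 4.
  m = 1100 → c = 000011111, weight = 5.
  m = 0010 → c = 101001110, weight = 5.
  m = 1010 → c = 000000011, weight = 2.
  m = 0110 → c = 000011100, weight = 3.
  m = 1110 → c = 101010001, weight = 4.
  m = 0001 → c = 010110011, weight = 5.
  m = 1001 → c = 111111110, weight = 8.
  m = 0101 → c = 111100001, weight = 5.
  m = 1101 → c = 010101100, weight = 4.
  m = 0011 → c = 111111101, weight = 8.
  m = 1011 → c = 010110000, weight = 3.
  m = 0111 → c = 010101111, weight = 6.
  m = 1111 → c = 111100010, weight = 5.
Tally weights:
  weight 0: 1 codewords.
  weight 2: 1 codewords.
  weight 3: 2 codewords.
  weight 4: 3 codewords.
  weight 5: 6 codewords.
  weight 6: 1 codewords.
  weight 8: 2 codewords.
Minimum distance d = smallest w > 0 with A_w > 0 = 2.
Sanity: Σ A_w = 16 = 2^4 = 16 ✓.


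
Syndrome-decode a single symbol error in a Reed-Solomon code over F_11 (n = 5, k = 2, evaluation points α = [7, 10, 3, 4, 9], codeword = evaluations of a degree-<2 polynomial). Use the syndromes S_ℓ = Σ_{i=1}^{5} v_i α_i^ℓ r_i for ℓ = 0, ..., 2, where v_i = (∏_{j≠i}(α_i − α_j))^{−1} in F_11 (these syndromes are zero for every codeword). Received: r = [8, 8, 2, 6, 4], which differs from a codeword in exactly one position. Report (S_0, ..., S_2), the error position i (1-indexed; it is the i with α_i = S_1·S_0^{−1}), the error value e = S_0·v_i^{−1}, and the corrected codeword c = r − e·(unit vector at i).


S = (2, 3, 10), error at position 1, error magnitude e = 1, c = [7, 8, 2, 6, 4].

Step 1: column multipliers v_i = (∏_{j≠i}(α_i − α_j))^{−1} mod 11.
  i = 1 (α = 7): (7−10)(7−3)(7−4)(7−9) = (−3)·4·3·(−2) = 72 ≡ 6, so v_1 = 6^{−1} = 2 (mod 11).
  i = 2 (α = 10): (10−7)(10−3)(10−4)(10−9) = 3·7·6·1 = 126 ≡ 5, so v_2 = 5^{−1} = 9 (mod 11).
  i = 3 (α = 3): (3−7)(3−10)(3−4)(3−9) = (−4)·(−7)·(−1)·(−6) = 168 ≡ 3, so v_3 = 3^{−1} = 4 (mod 11).
  i = 4 (α = 4): (4−7)(4−10)(4−3)(4−9) = (−3)·(−6)·1·(−5) = −90 ≡ 9, so v_4 = 9^{−1} = 5 (mod 11).
  i = 5 (α = 9): (9−7)(9−10)(9−3)(9−4) = 2·(−1)·6·5 = −60 ≡ 6, so v_5 = 6^{−1} = 2 (mod 11).
  v = [2, 9, 4, 5, 2].
Step 2: syndromes of r = [8, 8, 2, 6, 4] (all sums mod 11).
  S_0 = Σ v_i r_i = 2·8 + 9·8 + 4·2 + 5·6 + 2·4 = 134 ≡ 2.
  S_1 = Σ v_i α_i r_i = 2·7·8 + 9·10·8 + 4·3·2 + 5·4·6 + 2·9·4 = 1048 ≡ 3.
  α_i^2 mod 11 = [5, 1, 9, 5, 4].
  S_2 = Σ v_i α_i^2 r_i = 2·5·8 + 9·1·8 + 4·9·2 + 5·5·6 + 2·4·4 = 406 ≡ 10.
  S = (2, 3, 10) ≠ 0, so r is not a codeword (an error is present).
Step 3: locate the error. For a single error e at position i, S_ℓ = v_i·e·α_i^ℓ, so α_err = S_1/S_0.
  S_0^{−1} = 2^{−1} = 6 (mod 11), so α_err = 3·6 = 18 ≡ 7 = α_1. Error position i = 1.
  Consistency check: S_2/S_1 = 10·4 = 40 ≡ 7 = α_err ✓ (single-error assumption holds).
Step 4: error magnitude e = S_0/v_1 = S_0·∏_{j≠1}(α_1 − α_j) = 2·6 = 12 ≡ 1 (mod 11).
Step 5: correct position 1: c_1 = r_1 − e = 8 − 1 ≡ 7 (mod 11). Hence c = [7, 8, 2, 6, 4].
  Check: interpolating c through the α_i gives m(x) = 1 + 4·x (degree < 2) with m(α_i) = c_i for every i, so c is indeed a codeword.


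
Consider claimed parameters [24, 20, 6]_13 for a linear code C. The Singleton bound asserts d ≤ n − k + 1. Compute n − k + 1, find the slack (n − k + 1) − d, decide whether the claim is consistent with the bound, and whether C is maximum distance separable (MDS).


Singleton RHS = n − k + 1 = 5, slack = -1, bound violated (no such code; not MDS).

Singleton bound: d ≤ n − k + 1.
Here n = 24, k = 20, so n − k + 1 = 5.
Given d = 6, check d ≤ 5: NO.
Slack = (n − k + 1) − d = -1.
The slack is negative: d = 6 exceeds n − k + 1 = 5 by 1, so the Singleton bound is violated and no linear [24, 20, 6]_13 code can exist. In particular it is not MDS (MDS requires d = n − k + 1 exactly).
Description: the claimed parameters are [24, 20, 6]_13; such a code would be impossible (violates the Singleton bound).


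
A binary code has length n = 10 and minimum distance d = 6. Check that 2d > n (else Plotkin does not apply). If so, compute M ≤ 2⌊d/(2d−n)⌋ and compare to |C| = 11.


Plotkin bound M ≤ 6; given |C| = 11 > bound (violated).

Check applicability: 2d = 12, n = 10.
2d − n = 2 > 0, so Plotkin applies.
Compute d/(2d−n) = 6/2 ≈ 3.0000.
⌊d/(2d−n)⌋ = 3.
Plotkin bound: M ≤ 2·3 = 6.
Given |C| = 11, check: VIOLATED.
This |C| is above the Plotkin bound, so no binary code with n = 10, d = 6 and 11 codewords exists.


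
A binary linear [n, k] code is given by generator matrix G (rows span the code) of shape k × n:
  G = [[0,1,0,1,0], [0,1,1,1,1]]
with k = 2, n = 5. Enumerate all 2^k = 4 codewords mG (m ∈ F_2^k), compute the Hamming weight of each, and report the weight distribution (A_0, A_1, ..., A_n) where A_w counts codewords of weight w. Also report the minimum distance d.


Weight distribution: A_0 = 1, A_2 = 2, A_4 = 1. Minimum distance d = 2.

Enumerate all 2^2 = 4 messages m ∈ F_2^2.
For each, compute codeword c = mG in F_2^5, then tally its weight.
  m = 00 → c = 00000, weight = 0.
  m = 10 → c = 01010, weight = 2.
  m = 01 → c = 01111, weight = 4.
  m = 11 → c = 00101, weight = 2.
Tally weights:
  weight 0: 1 codewords.
  weight 2: 2 codewords.
  weight 4: 1 codewords.
Minimum distance d = smallest w > 0 with A_w > 0 = 2.
Sanity: Σ A_w = 4 = 2^2 = 4 ✓.


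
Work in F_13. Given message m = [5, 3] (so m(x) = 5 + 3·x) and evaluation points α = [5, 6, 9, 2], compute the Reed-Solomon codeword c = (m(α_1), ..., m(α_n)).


c = [7, 10, 6, 11]

Message polynomial: m(x) = 5 + 3·x (mod 13).
For each evaluation point α_i, compute m(α_i) mod 13:
  α_1 = 5: Horner steps 3 → 7, so m(5) = 7.
  α_2 = 6: Horner steps 3 → 10, so m(6) = 10.
  α_3 = 9: Horner steps 3 → 6, so m(9) = 6.
  α_4 = 2: Horner steps 3 → 11, so m(2) = 11.
Codeword c = [7, 10, 6, 11] ∈ F_13^4.


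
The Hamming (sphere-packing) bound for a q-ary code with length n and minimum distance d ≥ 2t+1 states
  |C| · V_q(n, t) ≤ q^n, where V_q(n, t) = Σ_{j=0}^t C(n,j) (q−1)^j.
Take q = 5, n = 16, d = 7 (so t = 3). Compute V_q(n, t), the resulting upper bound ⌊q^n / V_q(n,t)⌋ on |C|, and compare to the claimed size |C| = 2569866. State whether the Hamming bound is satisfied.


V_q(n, t) = 37825, q^n = 152587890625, Hamming bound = 4034048, |C| = 2569866 ≤ bound (satisfied).

Step 1: Compute V_q(n, t) = Σ_{j=0}^3 C(n, j) (q−1)^j.
  j = 0: C(16,0)·(4)^0 = 1·1 = 1.
  j = 1: C(16,1)·(4)^1 = 16·4 = 64.
  j = 2: C(16,2)·(4)^2 = 120·16 = 1920.
  j = 3: C(16,3)·(4)^3 = 560·64 = 35840.
  V_q(n, t) = 1 + 64 + 1920 + 35840 = 37825.
Step 2: q^n = 5^16 = 152587890625.
Step 3: Hamming bound ⌊q^n / V_q(n,t)⌋ = ⌊152587890625/37825⌋ = 4034048.
Step 4: Compare |C| = 2569866 to 4034048: satisfied.
The claimed |C| lies below the Hamming bound.


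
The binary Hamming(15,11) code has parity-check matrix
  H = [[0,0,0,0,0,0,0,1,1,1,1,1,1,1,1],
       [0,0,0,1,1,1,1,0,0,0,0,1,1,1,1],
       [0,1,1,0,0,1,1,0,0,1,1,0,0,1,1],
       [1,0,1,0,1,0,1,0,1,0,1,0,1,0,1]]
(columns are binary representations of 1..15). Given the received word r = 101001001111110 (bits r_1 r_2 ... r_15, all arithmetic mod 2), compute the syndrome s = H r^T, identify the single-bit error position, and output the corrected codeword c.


s = (0, 0, 1, 1)^T, error position = 3, corrected codeword c = 100001001111110

Compute s = H r^T mod 2 one row at a time:
  s_1 = 0 + 1 + 1 + 1 + 1 + 1 + 1 + 0 = 6 ≡ 0 (mod 2).
  s_2 = 0 + 0 + 1 + 0 + 1 + 1 + 1 + 0 = 4 ≡ 0 (mod 2).
  s_3 = 0 + 1 + 1 + 0 + 1 + 1 + 1 + 0 = 5 ≡ 1 (mod 2).
  s_4 = 1 + 1 + 0 + 0 + 1 + 1 + 1 + 0 = 5 ≡ 1 (mod 2).
s = (0, 0, 1, 1)^T — this equals column 3 of H (binary 0011), so error is at position 3.
Correct: flip bit 3 of r = 101001001111110 to get c = 100001001111110.


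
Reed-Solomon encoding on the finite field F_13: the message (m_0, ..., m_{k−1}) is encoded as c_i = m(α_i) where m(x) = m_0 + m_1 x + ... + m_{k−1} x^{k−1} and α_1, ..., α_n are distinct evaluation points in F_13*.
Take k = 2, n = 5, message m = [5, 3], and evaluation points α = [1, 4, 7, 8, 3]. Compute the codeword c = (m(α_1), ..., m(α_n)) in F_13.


c = [8, 4, 0, 3, 1]

Message polynomial: m(x) = 5 + 3·x (mod 13).
For each evaluation point α_i, compute m(α_i) mod 13:
  α_1 = 1: Horner steps 3 → 8, so m(1) = 8.
  α_2 = 4: Horner steps 3 → 4, so m(4) = 4.
  α_3 = 7: Horner steps 3 → 0, so m(7) = 0.
  α_4 = 8: Horner steps 3 → 3, so m(8) = 3.
  α_5 = 3: Horner steps 3 → 1, so m(3) = 1.
Codeword c = [8, 4, 0, 3, 1] ∈ F_13^5.


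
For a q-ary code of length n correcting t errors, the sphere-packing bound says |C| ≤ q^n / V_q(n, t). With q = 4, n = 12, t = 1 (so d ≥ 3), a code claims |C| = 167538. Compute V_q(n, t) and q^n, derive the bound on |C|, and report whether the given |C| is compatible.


V_q(n, t) = 37, q^n = 16777216, Hamming bound = 453438, |C| = 167538 ≤ bound (satisfied).

Step 1: Compute V_q(n, t) = Σ_{j=0}^1 C(n, j) (q−1)^j.
  j = 0: C(12,0)·(3)^0 = 1·1 = 1.
  j = 1: C(12,1)·(3)^1 = 12·3 = 36.
  V_q(n, t) = 1 + 36 = 37.
Step 2: q^n = 4^12 = 16777216.
Step 3: Hamming bound ⌊q^n / V_q(n,t)⌋ = ⌊16777216/37⌋ = 453438.
Step 4: Compare |C| = 167538 to 453438: satisfied.
The claimed |C| lies below the Hamming bound.


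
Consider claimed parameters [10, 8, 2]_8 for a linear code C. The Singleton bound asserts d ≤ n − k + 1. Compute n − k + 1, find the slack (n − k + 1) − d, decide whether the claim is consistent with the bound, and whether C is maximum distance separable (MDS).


Singleton RHS = n − k + 1 = 3, slack = 1, bound satisfied, not MDS.

Singleton bound: d ≤ n − k + 1.
Here n = 10, k = 8, so n − k + 1 = 3.
Given d = 2, check d ≤ 3: YES.
Slack = (n − k + 1) − d = 1.
The code is NOT MDS (slack = 1 > 0).
Description: the claimed parameters are [10, 8, 2]_8; such a code would be non-MDS.


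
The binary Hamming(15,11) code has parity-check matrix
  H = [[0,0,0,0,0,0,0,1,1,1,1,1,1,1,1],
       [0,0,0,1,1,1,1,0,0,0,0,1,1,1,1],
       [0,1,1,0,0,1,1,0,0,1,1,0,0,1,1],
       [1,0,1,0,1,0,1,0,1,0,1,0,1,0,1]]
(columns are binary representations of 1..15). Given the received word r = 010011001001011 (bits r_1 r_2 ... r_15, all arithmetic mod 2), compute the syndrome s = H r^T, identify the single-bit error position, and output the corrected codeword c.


s = (0, 1, 0, 1)^T, error position = 5, corrected codeword c = 010001001001011

Compute s = H r^T mod 2 one row at a time:
  s_1 = 0 + 1 + 0 + 0 + 1 + 0 + 1 + 1 = 4 ≡ 0 (mod 2).
  s_2 = 0 + 1 + 1 + 0 + 1 + 0 + 1 + 1 = 5 ≡ 1 (mod 2).
  s_3 = 1 + 0 + 1 + 0 + 0 + 0 + 1 + 1 = 4 ≡ 0 (mod 2).
  s_4 = 0 + 0 + 1 + 0 + 1 + 0 + 0 + 1 = 3 ≡ 1 (mod 2).
s = (0, 1, 0, 1)^T — this equals column 5 of H (binary 0101), so error is at position 5.
Correct: flip bit 5 of r = 010011001001011 to get c = 010001001001011.


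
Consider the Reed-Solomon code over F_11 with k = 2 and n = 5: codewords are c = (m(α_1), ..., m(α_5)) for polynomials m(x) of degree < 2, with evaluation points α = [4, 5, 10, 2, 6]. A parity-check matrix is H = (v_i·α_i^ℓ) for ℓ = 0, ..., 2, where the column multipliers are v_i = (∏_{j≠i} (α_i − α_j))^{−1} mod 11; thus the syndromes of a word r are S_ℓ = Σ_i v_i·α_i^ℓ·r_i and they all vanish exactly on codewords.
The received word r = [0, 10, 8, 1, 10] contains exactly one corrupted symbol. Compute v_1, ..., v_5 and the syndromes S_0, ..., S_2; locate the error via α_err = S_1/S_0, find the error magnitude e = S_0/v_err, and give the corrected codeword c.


S = (4, 9, 1), error at position 2, error magnitude e = 5, c = [0, 5, 8, 1, 10].

Step 1: column multipliers v_i = (∏_{j≠i}(α_i − α_j))^{−1} mod 11.
  i = 1 (α = 4): (4−5)(4−10)(4−2)(4−6) = (−1)·(−6)·2·(−2) = −24 ≡ 9, so v_1 = 9^{−1} = 5 (mod 11).
  i = 2 (α = 5): (5−4)(5−10)(5−2)(5−6) = 1·(−5)·3·(−1) = 15 ≡ 4, so v_2 = 4^{−1} = 3 (mod 11).
  i = 3 (α = 10): (10−4)(10−5)(10−2)(10−6) = 6·5·8·4 = 960 ≡ 3, so v_3 = 3^{−1} = 4 (mod 11).
  i = 4 (α = 2): (2−4)(2−5)(2−10)(2−6) = (−2)·(−3)·(−8)·(−4) = 192 ≡ 5, so v_4 = 5^{−1} = 9 (mod 11).
  i = 5 (α = 6): (6−4)(6−5)(6−10)(6−2) = 2·1·(−4)·4 = −32 ≡ 1, so v_5 = 1^{−1} = 1 (mod 11).
  v = [5, 3, 4, 9, 1].
Step 2: syndromes of r = [0, 10, 8, 1, 10] (all sums mod 11).
  S_0 = Σ v_i r_i = 5·0 + 3·10 + 4·8 + 9·1 + 1·10 = 81 ≡ 4.
  S_1 = Σ v_i α_i r_i = 5·4·0 + 3·5·10 + 4·10·8 + 9·2·1 + 1·6·10 = 548 ≡ 9.
  α_i^2 mod 11 = [5, 3, 1, 4, 3].
  S_2 = Σ v_i α_i^2 r_i = 5·5·0 + 3·3·10 + 4·1·8 + 9·4·1 + 1·3·10 = 188 ≡ 1.
  S = (4, 9, 1) ≠ 0, so r is not a codeword (an error is present).
Step 3: locate the error. For a single error e at position i, S_ℓ = v_i·e·α_i^ℓ, so α_err = S_1/S_0.
  S_0^{−1} = 4^{−1} = 3 (mod 11), so α_err = 9·3 = 27 ≡ 5 = α_2. Error position i = 2.
  Consistency check: S_2/S_1 = 1·5 = 5 ≡ 5 = α_err ✓ (single-error assumption holds).
Step 4: error magnitude e = S_0/v_2 = S_0·∏_{j≠2}(α_2 − α_j) = 4·4 = 16 ≡ 5 (mod 11).
Step 5: correct position 2: c_2 = r_2 − e = 10 − 5 ≡ 5 (mod 11). Hence c = [0, 5, 8, 1, 10].
  Check: interpolating c through the α_i gives m(x) = 2 + 5·x (degree < 2) with m(α_i) = c_i for every i, so c is indeed a codeword.


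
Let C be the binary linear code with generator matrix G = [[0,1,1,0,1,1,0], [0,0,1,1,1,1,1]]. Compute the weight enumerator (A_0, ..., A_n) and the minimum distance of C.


Weight distribution: A_0 = 1, A_3 = 1, A_4 = 1, A_5 = 1. Minimum distance d = 3.

Enumerate all 2^2 = 4 messages m ∈ F_2^2.
For each, compute codeword c = mG in F_2^7, then tally its weight.
  m = 00 → c = 0000000, weight = 0.
  m = 10 → c = 0110110, weight = 4.
  m = 01 → c = 0011111, weight = 5.
  m = 11 → c = 0101001, weight = 3.
Tally weights:
  weight 0: 1 codewords.
  weight 3: 1 codewords.
  weight 4: 1 codewords.
  weight 5: 1 codewords.
Minimum distance d = smallest w > 0 with A_w > 0 = 3.
Sanity: Σ A_w = 4 = 2^2 = 4 ✓.


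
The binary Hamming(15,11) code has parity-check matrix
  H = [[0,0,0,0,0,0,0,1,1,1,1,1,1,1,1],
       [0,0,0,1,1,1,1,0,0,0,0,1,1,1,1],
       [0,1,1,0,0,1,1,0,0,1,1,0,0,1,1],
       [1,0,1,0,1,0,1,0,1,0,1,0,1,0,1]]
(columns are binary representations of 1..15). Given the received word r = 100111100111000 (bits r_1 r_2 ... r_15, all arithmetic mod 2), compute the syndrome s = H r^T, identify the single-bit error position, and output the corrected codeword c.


s = (1, 1, 0, 0)^T, error position = 12, corrected codeword c = 100111100110000

Compute s = H r^T mod 2 one row at a time:
  s_1 = 0 + 0 + 1 + 1 + 1 + 0 + 0 + 0 = 3 ≡ 1 (mod 2).
  s_2 = 1 + 1 + 1 + 1 + 1 + 0 + 0 + 0 = 5 ≡ 1 (mod 2).
  s_3 = 0 + 0 + 1 + 1 + 1 + 1 + 0 + 0 = 4 ≡ 0 (mod 2).
  s_4 = 1 + 0 + 1 + 1 + 0 + 1 + 0 + 0 = 4 ≡ 0 (mod 2).
s = (1, 1, 0, 0)^T — this equals column 12 of H (binary 1100), so error is at position 12.
Correct: flip bit 12 of r = 100111100111000 to get c = 100111100110000.


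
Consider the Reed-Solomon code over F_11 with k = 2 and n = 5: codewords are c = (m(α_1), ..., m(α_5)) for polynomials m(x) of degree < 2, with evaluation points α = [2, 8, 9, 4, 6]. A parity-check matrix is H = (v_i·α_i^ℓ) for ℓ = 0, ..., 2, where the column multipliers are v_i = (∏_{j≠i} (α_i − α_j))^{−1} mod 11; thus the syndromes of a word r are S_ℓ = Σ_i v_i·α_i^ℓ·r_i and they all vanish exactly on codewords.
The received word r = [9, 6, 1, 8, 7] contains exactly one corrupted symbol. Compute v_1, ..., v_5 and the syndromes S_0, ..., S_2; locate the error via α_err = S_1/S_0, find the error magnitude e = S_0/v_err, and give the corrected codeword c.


S = (2, 7, 8), error at position 3, error magnitude e = 1, c = [9, 6, 0, 8, 7].

Step 1: column multipliers v_i = (∏_{j≠i}(α_i − α_j))^{−1} mod 11.
  i = 1 (α = 2): (2−8)(2−9)(2−4)(2−6) = (−6)·(−7)·(−2)·(−4) = 336 ≡ 6, so v_1 = 6^{−1} = 2 (mod 11).
  i = 2 (α = 8): (8−2)(8−9)(8−4)(8−6) = 6·(−1)·4·2 = −48 ≡ 7, so v_2 = 7^{−1} = 8 (mod 11).
  i = 3 (α = 9): (9−2)(9−8)(9−4)(9−6) = 7·1·5·3 = 105 ≡ 6, so v_3 = 6^{−1} = 2 (mod 11).
  i = 4 (α = 4): (4−2)(4−8)(4−9)(4−6) = 2·(−4)·(−5)·(−2) = −80 ≡ 8, so v_4 = 8^{−1} = 7 (mod 11).
  i = 5 (α = 6): (6−2)(6−8)(6−9)(6−4) = 4·(−2)·(−3)·2 = 48 ≡ 4, so v_5 = 4^{−1} = 3 (mod 11).
  v = [2, 8, 2, 7, 3].
Step 2: syndromes of r = [9, 6, 1, 8, 7] (all sums mod 11).
  S_0 = Σ v_i r_i = 2·9 + 8·6 + 2·1 + 7·8 + 3·7 = 145 ≡ 2.
  S_1 = Σ v_i α_i r_i = 2·2·9 + 8·8·6 + 2·9·1 + 7·4·8 + 3·6·7 = 788 ≡ 7.
  α_i^2 mod 11 = [4, 9, 4, 5, 3].
  S_2 = Σ v_i α_i^2 r_i = 2·4·9 + 8·9·6 + 2·4·1 + 7·5·8 + 3·3·7 = 855 ≡ 8.
  S = (2, 7, 8) ≠ 0, so r is not a codeword (an error is present).
Step 3: locate the error. For a single error e at position i, S_ℓ = v_i·e·α_i^ℓ, so α_err = S_1/S_0.
  S_0^{−1} = 2^{−1} = 6 (mod 11), so α_err = 7·6 = 42 ≡ 9 = α_3. Error position i = 3.
  Consistency check: S_2/S_1 = 8·8 = 64 ≡ 9 = α_err ✓ (single-error assumption holds).
Step 4: error magnitude e = S_0/v_3 = S_0·∏_{j≠3}(α_3 − α_j) = 2·6 = 12 ≡ 1 (mod 11).
Step 5: correct position 3: c_3 = r_3 − e = 1 − 1 ≡ 0 (mod 11). Hence c = [9, 6, 0, 8, 7].
  Check: interpolating c through the α_i gives m(x) = 10 + 5·x (degree < 2) with m(α_i) = c_i for every i, so c is indeed a codeword.


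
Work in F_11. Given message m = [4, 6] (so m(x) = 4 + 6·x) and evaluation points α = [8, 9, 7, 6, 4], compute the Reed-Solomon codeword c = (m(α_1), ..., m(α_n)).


c = [8, 3, 2, 7, 6]

Message polynomial: m(x) = 4 + 6·x (mod 11).
For each evaluation point α_i, compute m(α_i) mod 11:
  α_1 = 8: Horner steps 6 → 8, so m(8) = 8.
  α_2 = 9: Horner steps 6 → 3, so m(9) = 3.
  α_3 = 7: Horner steps 6 → 2, so m(7) = 2.
  α_4 = 6: Horner steps 6 → 7, so m(6) = 7.
  α_5 = 4: Horner steps 6 → 6, so m(4) = 6.
Codeword c = [8, 3, 2, 7, 6] ∈ F_11^5.


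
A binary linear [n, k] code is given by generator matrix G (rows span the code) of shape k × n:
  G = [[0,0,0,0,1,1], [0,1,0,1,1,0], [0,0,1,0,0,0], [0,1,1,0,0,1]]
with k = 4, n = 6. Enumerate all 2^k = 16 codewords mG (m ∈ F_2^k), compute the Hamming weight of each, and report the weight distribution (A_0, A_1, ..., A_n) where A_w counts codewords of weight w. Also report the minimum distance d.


Weight distribution: A_0 = 1, A_1 = 2, A_2 = 4, A_3 = 6, A_4 = 3. Minimum distance d = 1.

Enumerate all 2^4 = 16 messages m ∈ F_2^4.
For each, compute codeword c = mG in F_2^6, then tally its weight.
  m = 0000 → c = 000000, weight = 0.
  m = 1000 → c = 000011, weight = 2.
  m = 0100 → c = 010110, weight = 3.
  m = 1100 → c = 010101, weight = 3.
  m = 0010 → c = 001000, weight = 1.
  m = 1010 → c = 001011, weight = 3.
  m = 0110 → c = 011110, weight = 4.
  m = 1110 → c = 011101, weight = 4.
  m = 0001 → c = 011001, weight = 3.
  m = 1001 → c = 011010, weight = 3.
  m = 0101 → c = 001111, weight = 4.
  m = 1101 → c = 001100, weight = 2.
  m = 0011 → c = 010001, weight = 2.
  m = 1011 → c = 010010, weight = 2.
  m = 0111 → c = 000111, weight = 3.
  m = 1111 → c = 000100, weight = 1.
Tally weights:
  weight 0: 1 codewords.
  weight 1: 2 codewords.
  weight 2: 4 codewords.
  weight 3: 6 codewords.
  weight 4: 3 codewords.
Minimum distance d = smallest w > 0 with A_w > 0 = 1.
Sanity: Σ A_w = 16 = 2^4 = 16 ✓.


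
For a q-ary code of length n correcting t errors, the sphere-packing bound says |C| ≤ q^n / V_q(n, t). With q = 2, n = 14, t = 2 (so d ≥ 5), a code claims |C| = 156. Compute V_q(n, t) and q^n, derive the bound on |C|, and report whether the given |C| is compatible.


V_q(n, t) = 106, q^n = 16384, Hamming bound = 154, |C| = 156 > bound (violated).

Step 1: Compute V_q(n, t) = Σ_{j=0}^2 C(n, j) (q−1)^j.
  j = 0: C(14,0)·(1)^0 = 1·1 = 1.
  j = 1: C(14,1)·(1)^1 = 14·1 = 14.
  j = 2: C(14,2)·(1)^2 = 91·1 = 91.
  V_q(n, t) = 1 + 14 + 91 = 106.
Step 2: q^n = 2^14 = 16384.
Step 3: Hamming bound ⌊q^n / V_q(n,t)⌋ = ⌊16384/106⌋ = 154.
Step 4: Compare |C| = 156 to 154: violated.
The claimed |C| lies above the Hamming bound, so no 2-ary code of length 14 with d ≥ 5 can have 156 codewords.


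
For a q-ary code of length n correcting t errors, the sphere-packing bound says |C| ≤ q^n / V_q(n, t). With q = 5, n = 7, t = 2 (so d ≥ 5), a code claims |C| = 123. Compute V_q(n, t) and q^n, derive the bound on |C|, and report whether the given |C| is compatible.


V_q(n, t) = 365, q^n = 78125, Hamming bound = 214, |C| = 123 ≤ bound (satisfied).

Step 1: Compute V_q(n, t) = Σ_{j=0}^2 C(n, j) (q−1)^j.
  j = 0: C(7,0)·(4)^0 = 1·1 = 1.
  j = 1: C(7,1)·(4)^1 = 7·4 = 28.
  j = 2: C(7,2)·(4)^2 = 21·16 = 336.
  V_q(n, t) = 1 + 28 + 336 = 365.
Step 2: q^n = 5^7 = 78125.
Step 3: Hamming bound ⌊q^n / V_q(n,t)⌋ = ⌊78125/365⌋ = 214.
Step 4: Compare |C| = 123 to 214: satisfied.
The claimed |C| lies below the Hamming bound.


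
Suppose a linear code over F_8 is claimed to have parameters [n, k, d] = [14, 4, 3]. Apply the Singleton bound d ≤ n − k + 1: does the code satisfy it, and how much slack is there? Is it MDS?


Singleton RHS = n − k + 1 = 11, slack = 8, bound satisfied, not MDS.

Singleton bound: d ≤ n − k + 1.
Here n = 14, k = 4, so n − k + 1 = 11.
Given d = 3, check d ≤ 11: YES.
Slack = (n − k + 1) − d = 8.
The code is NOT MDS (slack = 8 > 0).
Description: the claimed parameters are [14, 4, 3]_8; such a code would be non-MDS.


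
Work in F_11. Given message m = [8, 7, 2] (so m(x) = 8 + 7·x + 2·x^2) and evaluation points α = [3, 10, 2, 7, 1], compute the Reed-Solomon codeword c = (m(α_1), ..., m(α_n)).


c = [3, 3, 8, 1, 6]

Message polynomial: m(x) = 8 + 7·x + 2·x^2 (mod 11).
For each evaluation point α_i, compute m(α_i) mod 11:
  α_1 = 3: Horner steps 2 → 2 → 3, so m(3) = 3.
  α_2 = 10: Horner steps 2 → 5 → 3, so m(10) = 3.
  α_3 = 2: Horner steps 2 → 0 → 8, so m(2) = 8.
  α_4 = 7: Horner steps 2 → 10 → 1, so m(7) = 1.
  α_5 = 1: Horner steps 2 → 9 → 6, so m(1) = 6.
Codeword c = [3, 3, 8, 1, 6] ∈ F_11^5.


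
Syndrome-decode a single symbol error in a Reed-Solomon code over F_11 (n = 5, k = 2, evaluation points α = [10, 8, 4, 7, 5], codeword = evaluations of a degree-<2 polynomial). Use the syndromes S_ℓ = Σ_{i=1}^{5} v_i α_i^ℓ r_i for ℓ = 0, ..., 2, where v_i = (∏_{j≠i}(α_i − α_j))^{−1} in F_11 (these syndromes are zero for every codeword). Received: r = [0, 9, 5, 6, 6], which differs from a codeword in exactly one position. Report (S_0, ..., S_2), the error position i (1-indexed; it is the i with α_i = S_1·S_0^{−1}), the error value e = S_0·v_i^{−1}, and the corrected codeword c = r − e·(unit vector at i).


S = (6, 9, 8), error at position 4, error magnitude e = 9, c = [0, 9, 5, 8, 6].

Step 1: column multipliers v_i = (∏_{j≠i}(α_i − α_j))^{−1} mod 11.
  i = 1 (α = 10): (10−8)(10−4)(10−7)(10−5) = 2·6·3·5 = 180 ≡ 4, so v_1 = 4^{−1} = 3 (mod 11).
  i = 2 (α = 8): (8−10)(8−4)(8−7)(8−5) = (−2)·4·1·3 = −24 ≡ 9, so v_2 = 9^{−1} = 5 (mod 11).
  i = 3 (α = 4): (4−10)(4−8)(4−7)(4−5) = (−6)·(−4)·(−3)·(−1) = 72 ≡ 6, so v_3 = 6^{−1} = 2 (mod 11).
  i = 4 (α = 7): (7−10)(7−8)(7−4)(7−5) = (−3)·(−1)·3·2 = 18 ≡ 7, so v_4 = 7^{−1} = 8 (mod 11).
  i = 5 (α = 5): (5−10)(5−8)(5−4)(5−7) = (−5)·(−3)·1·(−2) = −30 ≡ 3, so v_5 = 3^{−1} = 4 (mod 11).
  v = [3, 5, 2, 8, 4].
Step 2: syndromes of r = [0, 9, 5, 6, 6] (all sums mod 11).
  S_0 = Σ v_i r_i = 3·0 + 5·9 + 2·5 + 8·6 + 4·6 = 127 ≡ 6.
  S_1 = Σ v_i α_i r_i = 3·10·0 + 5·8·9 + 2·4·5 + 8·7·6 + 4·5·6 = 856 ≡ 9.
  α_i^2 mod 11 = [1, 9, 5, 5, 3].
  S_2 = Σ v_i α_i^2 r_i = 3·1·0 + 5·9·9 + 2·5·5 + 8·5·6 + 4·3·6 = 767 ≡ 8.
  S = (6, 9, 8) ≠ 0, so r is not a codeword (an error is present).
Step 3: locate the error. For a single error e at position i, S_ℓ = v_i·e·α_i^ℓ, so α_err = S_1/S_0.
  S_0^{−1} = 6^{−1} = 2 (mod 11), so α_err = 9·2 = 18 ≡ 7 = α_4. Error position i = 4.
  Consistency check: S_2/S_1 = 8·5 = 40 ≡ 7 = α_err ✓ (single-error assumption holds).
Step 4: error magnitude e = S_0/v_4 = S_0·∏_{j≠4}(α_4 − α_j) = 6·7 = 42 ≡ 9 (mod 11).
Step 5: correct position 4: c_4 = r_4 − e = 6 − 9 ≡ 8 (mod 11). Hence c = [0, 9, 5, 8, 6].
  Check: interpolating c through the α_i gives m(x) = 1 + 1·x (degree < 2) with m(α_i) = c_i for every i, so c is indeed a codeword.


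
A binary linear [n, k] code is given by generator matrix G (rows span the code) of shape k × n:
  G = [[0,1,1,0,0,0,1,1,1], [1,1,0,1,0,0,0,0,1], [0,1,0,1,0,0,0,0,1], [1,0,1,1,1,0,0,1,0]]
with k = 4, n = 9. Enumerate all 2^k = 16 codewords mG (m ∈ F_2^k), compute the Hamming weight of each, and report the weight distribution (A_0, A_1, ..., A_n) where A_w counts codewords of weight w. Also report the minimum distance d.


Weight distribution: A_0 = 1, A_1 = 1, A_2 = 1, A_3 = 2, A_4 = 3, A_5 = 5, A_6 = 3. Minimum distance d = 1.

Enumerate all 2^4 = 16 messages m ∈ F_2^4.
For each, compute codeword c = mG in F_2^9, then tally its weight.
  m = 0000 → c = 000000000, weight = 0.
  m = 1000 → c = 011000111, weight = 5.
  m = 0100 → c = 110100001, weight = 4.
  m = 1100 → c = 101100110, weight = 5.
  m = 0010 → c = 010100001, weight = 3.
  m = 1010 → c = 001100110, weight = 4.
  m = 0110 → c = 100000000, weight = 1.
  m = 1110 → c = 111000111, weight = 6.
  m = 0001 → c = 101110010, weight = 5.
  m = 1001 → c = 110110101, weight = 6.
  m = 0101 → c = 011010011, weight = 5.
  m = 1101 → c = 000010100, weight = 2.
  m = 0011 → c = 111010011, weight = 6.
  m = 1011 → c = 100010100, weight = 3.
  m = 0111 → c = 001110010, weight = 4.
  m = 1111 → c = 010110101, weight = 5.
Tally weights:
  weight 0: 1 codewords.
  weight 1: 1 codewords.
  weight 2: 1 codewords.
  weight 3: 2 codewords.
  weight 4: 3 codewords.
  weight 5: 5 codewords.
  weight 6: 3 codewords.
Minimum distance d = smallest w > 0 with A_w > 0 = 1.
Sanity: Σ A_w = 16 = 2^4 = 16 ✓.


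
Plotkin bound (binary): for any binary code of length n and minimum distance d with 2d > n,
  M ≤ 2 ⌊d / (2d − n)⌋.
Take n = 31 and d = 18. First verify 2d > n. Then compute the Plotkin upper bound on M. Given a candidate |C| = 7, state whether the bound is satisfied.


Plotkin bound M ≤ 6; given |C| = 7 > bound (violated).

Check applicability: 2d = 36, n = 31.
2d − n = 5 > 0, so Plotkin applies.
Compute d/(2d−n) = 18/5 ≈ 3.6000.
⌊d/(2d−n)⌋ = 3.
Plotkin bound: M ≤ 2·3 = 6.
Given |C| = 7, check: VIOLATED.
This |C| is above the Plotkin bound, so no binary code with n = 31, d = 18 and 7 codewords exists.


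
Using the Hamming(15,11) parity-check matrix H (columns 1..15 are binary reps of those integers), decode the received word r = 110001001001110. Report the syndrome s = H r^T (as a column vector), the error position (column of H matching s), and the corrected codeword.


s = (0, 0, 1, 1)^T, error position = 3, corrected codeword c = 111001001001110

Compute s = H r^T mod 2 one row at a time:
  s_1 = 0 + 1 + 0 + 0 + 1 + 1 + 1 + 0 = 4 ≡ 0 (mod 2).
  s_2 = 0 + 0 + 1 + 0 + 1 + 1 + 1 + 0 = 4 ≡ 0 (mod 2).
  s_3 = 1 + 0 + 1 + 0 + 0 + 0 + 1 + 0 = 3 ≡ 1 (mod 2).
  s_4 = 1 + 0 + 0 + 0 + 1 + 0 + 1 + 0 = 3 ≡ 1 (mod 2).
s = (0, 0, 1, 1)^T — this equals column 3 of H (binary 0011), so error is at position 3.
Correct: flip bit 3 of r = 110001001001110 to get c = 111001001001110.


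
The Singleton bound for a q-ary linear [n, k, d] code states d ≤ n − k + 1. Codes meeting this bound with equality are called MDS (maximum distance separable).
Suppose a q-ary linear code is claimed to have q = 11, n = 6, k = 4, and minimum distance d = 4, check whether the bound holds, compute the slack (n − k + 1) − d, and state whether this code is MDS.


Singleton RHS = n − k + 1 = 3, slack = -1, bound violated (no such code; not MDS).

Singleton bound: d ≤ n − k + 1.
Here n = 6, k = 4, so n − k + 1 = 3.
Given d = 4, check d ≤ 3: NO.
Slack = (n − k + 1) − d = -1.
The slack is negative: d = 4 exceeds n − k + 1 = 3 by 1, so the Singleton bound is violated and no linear [6, 4, 4]_11 code can exist. In particular it is not MDS (MDS requires d = n − k + 1 exactly).
Description: the claimed parameters are [6, 4, 4]_11; such a code would be impossible (violates the Singleton bound).


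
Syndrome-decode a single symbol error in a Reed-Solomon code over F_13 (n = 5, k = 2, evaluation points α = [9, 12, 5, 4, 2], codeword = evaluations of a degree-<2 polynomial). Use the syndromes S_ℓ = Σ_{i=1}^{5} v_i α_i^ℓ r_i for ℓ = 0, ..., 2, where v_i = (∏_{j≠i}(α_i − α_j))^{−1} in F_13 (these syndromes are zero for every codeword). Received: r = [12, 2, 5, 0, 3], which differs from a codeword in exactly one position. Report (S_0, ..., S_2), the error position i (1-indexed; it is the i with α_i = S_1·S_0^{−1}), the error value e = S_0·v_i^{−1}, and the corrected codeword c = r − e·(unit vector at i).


S = (9, 4, 9), error at position 2, error magnitude e = 1, c = [12, 1, 5, 0, 3].

Step 1: column multipliers v_i = (∏_{j≠i}(α_i − α_j))^{−1} mod 13.
  i = 1 (α = 9): (9−12)(9−5)(9−4)(9−2) = (−3)·4·5·7 = −420 ≡ 9, so v_1 = 9^{−1} = 3 (mod 13).
  i = 2 (α = 12): (12−9)(12−5)(12−4)(12−2) = 3·7·8·10 = 1680 ≡ 3, so v_2 = 3^{−1} = 9 (mod 13).
  i = 3 (α = 5): (5−9)(5−12)(5−4)(5−2) = (−4)·(−7)·1·3 = 84 ≡ 6, so v_3 = 6^{−1} = 11 (mod 13).
  i = 4 (α = 4): (4−9)(4−12)(4−5)(4−2) = (−5)·(−8)·(−1)·2 = −80 ≡ 11, so v_4 = 11^{−1} = 6 (mod 13).
  i = 5 (α = 2): (2−9)(2−12)(2−5)(2−4) = (−7)·(−10)·(−3)·(−2) = 420 ≡ 4, so v_5 = 4^{−1} = 10 (mod 13).
  v = [3, 9, 11, 6, 10].
Step 2: syndromes of r = [12, 2, 5, 0, 3] (all sums mod 13).
  S_0 = Σ v_i r_i = 3·12 + 9·2 + 11·5 + 6·0 + 10·3 = 139 ≡ 9.
  S_1 = Σ v_i α_i r_i = 3·9·12 + 9·12·2 + 11·5·5 + 6·4·0 + 10·2·3 = 875 ≡ 4.
  α_i^2 mod 13 = [3, 1, 12, 3, 4].
  S_2 = Σ v_i α_i^2 r_i = 3·3·12 + 9·1·2 + 11·12·5 + 6·3·0 + 10·4·3 = 906 ≡ 9.
  S = (9, 4, 9) ≠ 0, so r is not a codeword (an error is present).
Step 3: locate the error. For a single error e at position i, S_ℓ = v_i·e·α_i^ℓ, so α_err = S_1/S_0.
  S_0^{−1} = 9^{−1} = 3 (mod 13), so α_err = 4·3 = 12 ≡ 12 = α_2. Error position i = 2.
  Consistency check: S_2/S_1 = 9·10 = 90 ≡ 12 = α_err ✓ (single-error assumption holds).
Step 4: error magnitude e = S_0/v_2 = S_0·∏_{j≠2}(α_2 − α_j) = 9·3 = 27 ≡ 1 (mod 13).
Step 5: correct position 2: c_2 = r_2 − e = 2 − 1 ≡ 1 (mod 13). Hence c = [12, 1, 5, 0, 3].
  Check: interpolating c through the α_i gives m(x) = 6 + 5·x (degree < 2) with m(α_i) = c_i for every i, so c is indeed a codeword.


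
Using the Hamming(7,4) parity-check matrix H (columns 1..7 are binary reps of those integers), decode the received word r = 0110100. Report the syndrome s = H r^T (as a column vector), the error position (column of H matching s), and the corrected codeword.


s = (1, 0, 0)^T, error position = 4, corrected codeword c = 0111100

Compute s = H r^T mod 2 one row at a time:
  s_1 = 0 + 1 + 0 + 0 = 1 ≡ 1 (mod 2).
  s_2 = 1 + 1 + 0 + 0 = 2 ≡ 0 (mod 2).
  s_3 = 0 + 1 + 1 + 0 = 2 ≡ 0 (mod 2).
s = (1, 0, 0)^T — this equals column 4 of H (binary 100), so error is at position 4.
Correct: flip bit 4 of r = 0110100 to get c = 0111100.


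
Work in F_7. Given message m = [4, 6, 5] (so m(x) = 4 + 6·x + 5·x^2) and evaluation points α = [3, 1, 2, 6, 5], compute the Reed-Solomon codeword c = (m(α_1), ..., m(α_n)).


c = [4, 1, 1, 3, 5]

Message polynomial: m(x) = 4 + 6·x + 5·x^2 (mod 7).
For each evaluation point α_i, compute m(α_i) mod 7:
  α_1 = 3: Horner steps 5 → 0 → 4, so m(3) = 4.
  α_2 = 1: Horner steps 5 → 4 → 1, so m(1) = 1.
  α_3 = 2: Horner steps 5 → 2 → 1, so m(2) = 1.
  α_4 = 6: Horner steps 5 → 1 → 3, so m(6) = 3.
  α_5 = 5: Horner steps 5 → 3 → 5, so m(5) = 5.
Codeword c = [4, 1, 1, 3, 5] ∈ F_7^5.


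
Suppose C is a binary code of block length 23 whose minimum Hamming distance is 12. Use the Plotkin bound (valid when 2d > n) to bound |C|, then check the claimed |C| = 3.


Plotkin bound M ≤ 24; given |C| = 3 ≤ bound (satisfied).

Check applicability: 2d = 24, n = 23.
2d − n = 1 > 0, so Plotkin applies.
Compute d/(2d−n) = 12/1 ≈ 12.0000.
⌊d/(2d−n)⌋ = 12.
Plotkin bound: M ≤ 2·12 = 24.
Given |C| = 3, check: satisfied.
This |C| is below the Plotkin bound.


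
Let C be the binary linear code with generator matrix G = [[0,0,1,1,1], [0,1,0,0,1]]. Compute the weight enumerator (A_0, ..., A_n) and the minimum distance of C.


Weight distribution: A_0 = 1, A_2 = 1, A_3 = 2. Minimum distance d = 2.

Enumerate all 2^2 = 4 messages m ∈ F_2^2.
For each, compute codeword c = mG in F_2^5, then tally its weight.
  m = 00 → c = 00000, weight = 0.
  m = 10 → c = 00111, weight = 3.
  m = 01 → c = 01001, weight = 2.
  m = 11 → c = 01110, weight = 3.
Tally weights:
  weight 0: 1 codewords.
  weight 2: 1 codewords.
  weight 3: 2 codewords.
Minimum distance d = smallest w > 0 with A_w > 0 = 2.
Sanity: Σ A_w = 4 = 2^2 = 4 ✓.


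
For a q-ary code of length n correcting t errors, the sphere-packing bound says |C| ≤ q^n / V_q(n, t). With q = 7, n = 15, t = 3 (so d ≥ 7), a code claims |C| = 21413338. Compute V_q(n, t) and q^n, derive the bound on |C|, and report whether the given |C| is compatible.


V_q(n, t) = 102151, q^n = 4747561509943, Hamming bound = 46475918, |C| = 21413338 ≤ bound (satisfied).

Step 1: Compute V_q(n, t) = Σ_{j=0}^3 C(n, j) (q−1)^j.
  j = 0: C(15,0)·(6)^0 = 1·1 = 1.
  j = 1: C(15,1)·(6)^1 = 15·6 = 90.
  j = 2: C(15,2)·(6)^2 = 105·36 = 3780.
  j = 3: C(15,3)·(6)^3 = 455·216 = 98280.
  V_q(n, t) = 1 + 90 + 3780 + 98280 = 102151.
Step 2: q^n = 7^15 = 4747561509943.
Step 3: Hamming bound ⌊q^n / V_q(n,t)⌋ = ⌊4747561509943/102151⌋ = 46475918.
Step 4: Compare |C| = 21413338 to 46475918: satisfied.
The claimed |C| lies below the Hamming bound.


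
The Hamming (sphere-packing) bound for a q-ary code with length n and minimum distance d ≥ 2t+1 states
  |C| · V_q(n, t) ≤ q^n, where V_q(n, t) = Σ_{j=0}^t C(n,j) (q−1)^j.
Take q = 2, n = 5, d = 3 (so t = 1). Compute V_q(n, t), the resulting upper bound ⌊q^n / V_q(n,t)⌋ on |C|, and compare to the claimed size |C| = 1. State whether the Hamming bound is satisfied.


V_q(n, t) = 6, q^n = 32, Hamming bound = 5, |C| = 1 ≤ bound (satisfied).

Step 1: Compute V_q(n, t) = Σ_{j=0}^1 C(n, j) (q−1)^j.
  j = 0: C(5,0)·(1)^0 = 1·1 = 1.
  j = 1: C(5,1)·(1)^1 = 5·1 = 5.
  V_q(n, t) = 1 + 5 = 6.
Step 2: q^n = 2^5 = 32.
Step 3: Hamming bound ⌊q^n / V_q(n,t)⌋ = ⌊32/6⌋ = 5.
Step 4: Compare |C| = 1 to 5: satisfied.
The claimed |C| lies below the Hamming bound.
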